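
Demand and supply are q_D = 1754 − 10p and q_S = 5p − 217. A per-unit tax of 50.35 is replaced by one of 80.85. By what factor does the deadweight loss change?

2.578

In inverse form: demand p = 175.4 − 0.1q, supply p = 43.4 + 0.2q.
Competitive equilibrium: 175.4 − 0.1q = 43.4 + 0.2q → q* = 440, p* = 131.4.
For a per-unit tax t: Δq = t/0.3, so DWL = ½·t·(t/0.3) = t²/0.6.
At t = 50.35: DWL = 4225.204. At t = 80.85: DWL = 10894.5375.
Ratio = (80.85/50.35)² = 2.578.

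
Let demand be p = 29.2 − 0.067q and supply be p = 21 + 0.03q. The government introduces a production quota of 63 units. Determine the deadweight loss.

Competitive equilibrium: 29.2 − 0.067q = 21 + 0.03q → q* = 84.5361, p* = 23.5361.
At q = 63: demand price = 29.2 − 0.067·63 = 24.979; supply price = 21 + 0.03·63 = 22.89.
Δq = 84.5361 − 63 = 21.5361; wedge = 24.979 − 22.89 = 2.089.
The triangle = ½ × 21.5361 × 2.089 = 22.49.

22.49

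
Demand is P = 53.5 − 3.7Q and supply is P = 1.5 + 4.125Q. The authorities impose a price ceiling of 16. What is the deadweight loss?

38.34

Competitive equilibrium: 53.5 − 3.7Q = 1.5 + 4.125Q → Q* = 6.6454, P* = 28.9121.
At the ceiling P = 16, quantity supplied = (16 − 1.5)/4.125 = 3.5152.
Willingness to pay at Q' = 3.5152: 53.5 − 3.7·3.5152 = 40.4938.
ΔQ = 6.6454 − 3.5152 = 3.1302; wedge = 40.4938 − 16 = 24.4938.
The triangle = ½ × 3.1302 × 24.4938 = 38.34.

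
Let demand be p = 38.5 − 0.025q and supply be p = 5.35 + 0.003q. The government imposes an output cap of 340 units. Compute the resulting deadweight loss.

Competitive equilibrium: 38.5 − 0.025q = 5.35 + 0.003q → q* = 1183.9286, p* = 8.9018.
At q = 340: demand price = 38.5 − 0.025·340 = 30; supply price = 5.35 + 0.003·340 = 6.37.
Δq = 1183.9286 − 340 = 843.9286; wedge = 30 − 6.37 = 23.63.
Welfare loss = ½ × 843.9286 × 23.63 = 9971.02.

9971.02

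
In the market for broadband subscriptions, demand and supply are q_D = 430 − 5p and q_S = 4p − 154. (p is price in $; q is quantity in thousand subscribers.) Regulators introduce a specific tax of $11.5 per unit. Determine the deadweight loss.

$146.94 thousand

In inverse form: demand p = 86 − 0.2q, supply p = 38.5 + 0.25q.
Competitive equilibrium: 86 − 0.2q = 38.5 + 0.25q → q* = 105.5556, p* = 64.8889.
With the tax, the buyer price exceeds the seller price by 11.5: (86 − 0.2q) − (38.5 + 0.25q) = 11.5 → q' = 80.
Δq = 105.5556 − 80 = 25.5556; the wedge equals the tax, 11.5.
Welfare loss = ½ × 25.5556 × 11.5 = $146.94 thousand.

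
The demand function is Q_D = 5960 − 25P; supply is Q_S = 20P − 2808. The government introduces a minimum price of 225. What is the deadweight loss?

25575.68

In inverse form: demand P = 238.4 − 0.04Q, supply P = 140.4 + 0.05Q.
Competitive equilibrium: 238.4 − 0.04Q = 140.4 + 0.05Q → Q* = 1088.8889, P* = 194.8444.
At the floor P = 225, quantity demanded = (238.4 − 225)/0.04 = 335.
Sellers' marginal cost at Q' = 335: 140.4 + 0.05·335 = 157.15.
ΔQ = 1088.8889 − 335 = 753.8889; wedge = 225 − 157.15 = 67.85.
DWL = ½ × 753.8889 × 67.85 = 25575.68.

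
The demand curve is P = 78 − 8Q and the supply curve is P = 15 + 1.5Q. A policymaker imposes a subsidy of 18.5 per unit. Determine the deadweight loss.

18.01

Competitive equilibrium: 78 − 8Q = 15 + 1.5Q → Q* = 6.6316, P* = 24.9474.
The subsidy lowers effective supply by 18.5: P = 1.5Q − 3.5.
New quantity: 78 − 8Q = 1.5Q − 3.5 → Q' = 8.5789.
Overproduction ΔQ = 8.5789 − 6.6316 = 1.9473; wedge = subsidy = 18.5.
DWL = ½ × 1.9473 × 18.5 = 18.01.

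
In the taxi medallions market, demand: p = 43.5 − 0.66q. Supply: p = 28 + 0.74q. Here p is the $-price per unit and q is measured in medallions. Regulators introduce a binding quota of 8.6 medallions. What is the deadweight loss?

$4.28

Competitive equilibrium: 43.5 − 0.66q = 28 + 0.74q → q* = 11.0714, p* = 36.1929.
At q = 8.6: demand price = 43.5 − 0.66·8.6 = 37.824; supply price = 28 + 0.74·8.6 = 34.364.
Δq = 11.0714 − 8.6 = 2.4714; wedge = 37.824 − 34.364 = 3.46.
Deadweight loss = ½ × 2.4714 × 3.46 = $4.28.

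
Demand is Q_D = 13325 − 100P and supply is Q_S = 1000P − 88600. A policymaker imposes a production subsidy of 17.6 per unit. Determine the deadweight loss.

In inverse form: demand P = 133.25 − 0.01Q, supply P = 88.6 + 0.001Q.
Competitive equilibrium: 133.25 − 0.01Q = 88.6 + 0.001Q → Q* = 4059.0909, P* = 92.6591.
The subsidy lowers effective supply by 17.6: P = 71 + 0.001Q.
New quantity: 133.25 − 0.01Q = 71 + 0.001Q → Q' = 5659.0909.
Overproduction ΔQ = 5659.0909 − 4059.0909 = 1600; wedge = subsidy = 17.6.
Deadweight loss = ½ × 1600 × 17.6 = 14080.

14080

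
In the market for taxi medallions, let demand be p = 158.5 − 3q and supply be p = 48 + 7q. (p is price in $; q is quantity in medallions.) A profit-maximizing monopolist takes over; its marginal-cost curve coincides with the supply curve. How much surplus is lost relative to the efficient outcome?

$32.51

Competitive equilibrium: 158.5 − 3q = 48 + 7q → q* = 11.05, p* = 125.35.
Marginal revenue: MR = 158.5 − 6q. Set MR = MC: 158.5 − 6q = 48 + 7q → q_m = 8.5.
Price p_m = 158.5 − 3·8.5 = 133; MC(q_m) = 48 + 7·8.5 = 107.5.
Competitive q* = 11.05, so Δq = 2.55; wedge = 133 − 107.5 = 25.5.
The triangle = ½ × 2.55 × 25.5 = $32.51.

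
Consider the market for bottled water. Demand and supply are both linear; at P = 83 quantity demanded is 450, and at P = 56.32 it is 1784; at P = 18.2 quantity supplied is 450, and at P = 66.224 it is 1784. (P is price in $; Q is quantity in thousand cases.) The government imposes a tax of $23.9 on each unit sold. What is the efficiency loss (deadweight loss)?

$5100.09 thousand

Demand slope = (56.32 − 83)/(1784 − 450) = −0.02, so P = 92 − 0.02Q.
Supply slope = (66.224 − 18.2)/(1784 − 450) = 0.036, so P = 2 + 0.036Q.
Competitive equilibrium: 92 − 0.02Q = 2 + 0.036Q → Q* = 1607.1429, P* = 59.8571.
With the tax, the buyer price exceeds the seller price by 23.9: (92 − 0.02Q) − (2 + 0.036Q) = 23.9 → Q' = 1180.3571.
ΔQ = 1607.1429 − 1180.3571 = 426.7858; the wedge equals the tax, 23.9.
Welfare loss = ½ × 426.7858 × 23.9 = $5100.09 thousand.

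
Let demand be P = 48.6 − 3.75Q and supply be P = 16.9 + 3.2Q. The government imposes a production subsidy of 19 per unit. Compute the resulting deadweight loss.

Competitive equilibrium: 48.6 − 3.75Q = 16.9 + 3.2Q → Q* = 4.5612, P* = 31.4957.
The subsidy lowers effective supply by 19: P = 3.2Q − 2.1.
New quantity: 48.6 − 3.75Q = 3.2Q − 2.1 → Q' = 7.295.
Overproduction ΔQ = 7.295 − 4.5612 = 2.7338; wedge = subsidy = 19.
Welfare loss = ½ × 2.7338 × 19 = 25.97.

25.97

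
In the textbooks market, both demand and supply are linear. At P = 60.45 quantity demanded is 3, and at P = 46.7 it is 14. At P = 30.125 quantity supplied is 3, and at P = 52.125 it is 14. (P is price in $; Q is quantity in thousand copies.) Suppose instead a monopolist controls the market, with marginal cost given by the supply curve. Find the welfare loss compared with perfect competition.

$19.06 thousand

Demand slope = (46.7 − 60.45)/(14 − 3) = −1.25, so P = 64.2 − 1.25Q.
Supply slope = (52.125 − 30.125)/(14 − 3) = 2, so P = 24.125 + 2Q.
Competitive equilibrium: 64.2 − 1.25Q = 24.125 + 2Q → Q* = 12.3308, P* = 48.7865.
Marginal revenue: MR = 64.2 − 2.5Q. Set MR = MC: 64.2 − 2.5Q = 24.125 + 2Q → Q_m = 8.9056.
Price P_m = 64.2 − 1.25·8.9056 = 53.068; MC(Q_m) = 24.125 + 2·8.9056 = 41.9362.
Competitive Q* = 12.3308, so ΔQ = 3.4252; wedge = 53.068 − 41.9362 = 11.1318.
Welfare loss = ½ × 3.4252 × 11.1318 = $19.06 thousand.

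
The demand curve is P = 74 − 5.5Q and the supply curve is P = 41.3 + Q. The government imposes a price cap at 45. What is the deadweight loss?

Competitive equilibrium: 74 − 5.5Q = 41.3 + Q → Q* = 5.0308, P* = 46.3308.
At the ceiling P = 45, quantity supplied = (45 − 41.3)/1 = 3.7.
Willingness to pay at Q' = 3.7: 74 − 5.5·3.7 = 53.65.
ΔQ = 5.0308 − 3.7 = 1.3308; wedge = 53.65 − 45 = 8.65.
Deadweight loss = ½ × 1.3308 × 8.65 = 5.76.

5.76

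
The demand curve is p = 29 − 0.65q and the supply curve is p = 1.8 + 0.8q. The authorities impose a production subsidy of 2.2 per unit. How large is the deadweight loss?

1.67

Competitive equilibrium: 29 − 0.65q = 1.8 + 0.8q → q* = 18.7586, p* = 16.8069.
The subsidy lowers effective supply by 2.2: p = 0.8q − 0.4.
New quantity: 29 − 0.65q = 0.8q − 0.4 → q' = 20.2759.
Overproduction Δq = 20.2759 − 18.7586 = 1.5173; wedge = subsidy = 2.2.
DWL = ½ × 1.5173 × 2.2 = 1.67.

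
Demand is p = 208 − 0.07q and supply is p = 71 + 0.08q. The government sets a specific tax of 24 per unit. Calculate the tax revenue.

18080

Competitive equilibrium: 208 − 0.07q = 71 + 0.08q → q* = 913.3333, p* = 144.0667.
With the tax, the buyer price exceeds the seller price by 24: (208 − 0.07q) − (71 + 0.08q) = 24 → q' = 753.3333.
Tax revenue = 24 × 753.3333 = 18080.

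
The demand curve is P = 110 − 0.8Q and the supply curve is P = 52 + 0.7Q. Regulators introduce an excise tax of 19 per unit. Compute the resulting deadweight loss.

Competitive equilibrium: 110 − 0.8Q = 52 + 0.7Q → Q* = 38.6667, P* = 79.0667.
With the tax, the buyer price exceeds the seller price by 19: (110 − 0.8Q) − (52 + 0.7Q) = 19 → Q' = 26.
ΔQ = 38.6667 − 26 = 12.6667; the wedge equals the tax, 19.
Deadweight loss = ½ × 12.6667 × 19 = 120.33.

120.33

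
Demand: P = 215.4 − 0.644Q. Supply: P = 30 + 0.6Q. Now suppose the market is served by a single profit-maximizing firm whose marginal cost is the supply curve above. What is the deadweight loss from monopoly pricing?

1607.45

Competitive equilibrium: 215.4 − 0.644Q = 30 + 0.6Q → Q* = 149.0354, P* = 119.4212.
Marginal revenue: MR = 215.4 − 1.288Q. Set MR = MC: 215.4 − 1.288Q = 30 + 0.6Q → Q_m = 98.1992.
Price P_m = 215.4 − 0.644·98.1992 = 152.1597; MC(Q_m) = 30 + 0.6·98.1992 = 88.9195.
Competitive Q* = 149.0354, so ΔQ = 50.8362; wedge = 152.1597 − 88.9195 = 63.2402.
DWL = ½ × 50.8362 × 63.2402 = 1607.45.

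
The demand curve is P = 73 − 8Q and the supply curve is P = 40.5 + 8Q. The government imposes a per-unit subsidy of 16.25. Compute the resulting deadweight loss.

Competitive equilibrium: 73 − 8Q = 40.5 + 8Q → Q* = 2.0313, P* = 56.75.
The subsidy lowers effective supply by 16.25: P = 24.25 + 8Q.
New quantity: 73 − 8Q = 24.25 + 8Q → Q' = 3.0469.
Overproduction ΔQ = 3.0469 − 2.0313 = 1.0156; wedge = subsidy = 16.25.
Deadweight loss = ½ × 1.0156 × 16.25 = 8.25.

8.25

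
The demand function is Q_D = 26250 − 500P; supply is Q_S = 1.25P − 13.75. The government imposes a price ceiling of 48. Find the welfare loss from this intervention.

12.11

In inverse form: demand P = 52.5 − 0.002Q, supply P = 11 + 0.8Q.
Competitive equilibrium: 52.5 − 0.002Q = 11 + 0.8Q → Q* = 51.7456, P* = 52.3965.
At the ceiling P = 48, quantity supplied = (48 − 11)/0.8 = 46.25.
Willingness to pay at Q' = 46.25: 52.5 − 0.002·46.25 = 52.4075.
ΔQ = 51.7456 − 46.25 = 5.4956; wedge = 52.4075 − 48 = 4.4075.
Deadweight loss = ½ × 5.4956 × 4.4075 = 12.11.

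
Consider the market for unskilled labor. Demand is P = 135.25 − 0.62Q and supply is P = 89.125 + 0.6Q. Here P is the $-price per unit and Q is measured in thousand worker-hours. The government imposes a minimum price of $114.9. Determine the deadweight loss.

$15.16 thousand

Competitive equilibrium: 135.25 − 0.62Q = 89.125 + 0.6Q → Q* = 37.8074, P* = 111.8094.
At the floor P = 114.9, quantity demanded = (135.25 − 114.9)/0.62 = 32.8226.
Sellers' marginal cost at Q' = 32.8226: 89.125 + 0.6·32.8226 = 108.8186.
ΔQ = 37.8074 − 32.8226 = 4.9848; wedge = 114.9 − 108.8186 = 6.0814.
Welfare loss = ½ × 4.9848 × 6.0814 = $15.16 thousand.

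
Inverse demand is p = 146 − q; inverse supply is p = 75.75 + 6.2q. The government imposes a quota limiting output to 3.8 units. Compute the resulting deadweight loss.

Competitive equilibrium: 146 − q = 75.75 + 6.2q → q* = 9.7569, p* = 136.2431.
At q = 3.8: demand price = 146 − 1·3.8 = 142.2; supply price = 75.75 + 6.2·3.8 = 99.31.
Δq = 9.7569 − 3.8 = 5.9569; wedge = 142.2 − 99.31 = 42.89.
Welfare loss = ½ × 5.9569 × 42.89 = 127.75.

127.75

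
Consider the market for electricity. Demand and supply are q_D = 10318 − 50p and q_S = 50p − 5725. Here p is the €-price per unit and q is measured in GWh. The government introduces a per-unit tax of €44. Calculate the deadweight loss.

In inverse form: demand p = 206.36 − 0.02q, supply p = 114.5 + 0.02q.
Competitive equilibrium: 206.36 − 0.02q = 114.5 + 0.02q → q* = 2296.5, p* = 160.43.
With the tax, the buyer price exceeds the seller price by 44: (206.36 − 0.02q) − (114.5 + 0.02q) = 44 → q' = 1196.5.
Δq = 2296.5 − 1196.5 = 1100; the wedge equals the tax, 44.
DWL = ½ × 1100 × 44 = €24200.

€24200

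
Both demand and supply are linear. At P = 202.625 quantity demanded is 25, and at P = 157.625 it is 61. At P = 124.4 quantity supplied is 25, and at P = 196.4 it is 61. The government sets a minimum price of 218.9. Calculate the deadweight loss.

2235.37

Demand slope = (157.625 − 202.625)/(61 − 25) = −1.25, so P = 233.875 − 1.25Q.
Supply slope = (196.4 − 124.4)/(61 − 25) = 2, so P = 74.4 + 2Q.
Competitive equilibrium: 233.875 − 1.25Q = 74.4 + 2Q → Q* = 49.0692, P* = 172.5385.
At the floor P = 218.9, quantity demanded = (233.875 − 218.9)/1.25 = 11.98.
Sellers' marginal cost at Q' = 11.98: 74.4 + 2·11.98 = 98.36.
ΔQ = 49.0692 − 11.98 = 37.0892; wedge = 218.9 − 98.36 = 120.54.
DWL = ½ × 37.0892 × 120.54 = 2235.37.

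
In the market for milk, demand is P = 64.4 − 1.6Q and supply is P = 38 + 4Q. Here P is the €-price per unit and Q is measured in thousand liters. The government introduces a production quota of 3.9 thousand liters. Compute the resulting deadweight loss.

Competitive equilibrium: 64.4 − 1.6Q = 38 + 4Q → Q* = 4.7143, P* = 56.8571.
At Q = 3.9: demand price = 64.4 − 1.6·3.9 = 58.16; supply price = 38 + 4·3.9 = 53.6.
ΔQ = 4.7143 − 3.9 = 0.8143; wedge = 58.16 − 53.6 = 4.56.
DWL = ½ × 0.8143 × 4.56 = €1.86 thousand.

€1.86 thousand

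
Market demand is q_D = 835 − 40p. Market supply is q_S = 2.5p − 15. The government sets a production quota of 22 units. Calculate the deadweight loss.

In inverse form: demand p = 20.875 − 0.025q, supply p = 6 + 0.4q.
Competitive equilibrium: 20.875 − 0.025q = 6 + 0.4q → q* = 35, p* = 20.
At q = 22: demand price = 20.875 − 0.025·22 = 20.325; supply price = 6 + 0.4·22 = 14.8.
Δq = 35 − 22 = 13; wedge = 20.325 − 14.8 = 5.525.
The triangle = ½ × 13 × 5.525 = 35.91.

35.91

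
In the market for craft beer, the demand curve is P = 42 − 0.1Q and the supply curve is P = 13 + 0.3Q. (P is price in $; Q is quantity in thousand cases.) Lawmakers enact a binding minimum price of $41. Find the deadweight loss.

Competitive equilibrium: 42 − 0.1Q = 13 + 0.3Q → Q* = 72.5, P* = 34.75.
At the floor P = 41, quantity demanded = (42 − 41)/0.1 = 10.
Sellers' marginal cost at Q' = 10: 13 + 0.3·10 = 16.
ΔQ = 72.5 − 10 = 62.5; wedge = 41 − 16 = 25.
Deadweight loss = ½ × 62.5 × 25 = $781.25 thousand.

$781.25 thousand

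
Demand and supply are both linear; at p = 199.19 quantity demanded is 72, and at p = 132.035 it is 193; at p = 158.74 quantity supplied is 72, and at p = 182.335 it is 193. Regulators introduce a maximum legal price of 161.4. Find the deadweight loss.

608.80

Demand slope = (132.035 − 199.19)/(193 − 72) = −0.555, so p = 239.15 − 0.555q.
Supply slope = (182.335 − 158.74)/(193 − 72) = 0.195, so p = 144.7 + 0.195q.
Competitive equilibrium: 239.15 − 0.555q = 144.7 + 0.195q → q* = 125.9333, p* = 169.257.
At the ceiling p = 161.4, quantity supplied = (161.4 − 144.7)/0.195 = 85.641.
Willingness to pay at q' = 85.641: 239.15 − 0.555·85.641 = 191.6192.
Δq = 125.9333 − 85.641 = 40.2923; wedge = 191.6192 − 161.4 = 30.2192.
The triangle = ½ × 40.2923 × 30.2192 = 608.80.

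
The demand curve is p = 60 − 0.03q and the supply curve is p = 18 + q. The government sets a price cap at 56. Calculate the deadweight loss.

3.97

Competitive equilibrium: 60 − 0.03q = 18 + q → q* = 40.7767, p* = 58.7767.
At the ceiling p = 56, quantity supplied = (56 − 18)/1 = 38.
Willingness to pay at q' = 38: 60 − 0.03·38 = 58.86.
Δq = 40.7767 − 38 = 2.7767; wedge = 58.86 − 56 = 2.86.
The triangle = ½ × 2.7767 × 2.86 = 3.97.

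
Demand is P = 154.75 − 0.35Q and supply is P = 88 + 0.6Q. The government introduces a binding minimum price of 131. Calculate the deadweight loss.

2.75

Competitive equilibrium: 154.75 − 0.35Q = 88 + 0.6Q → Q* = 70.2632, P* = 130.1579.
At the floor P = 131, quantity demanded = (154.75 − 131)/0.35 = 67.8571.
Sellers' marginal cost at Q' = 67.8571: 88 + 0.6·67.8571 = 128.7143.
ΔQ = 70.2632 − 67.8571 = 2.4061; wedge = 131 − 128.7143 = 2.2857.
The triangle = ½ × 2.4061 × 2.2857 = 2.75.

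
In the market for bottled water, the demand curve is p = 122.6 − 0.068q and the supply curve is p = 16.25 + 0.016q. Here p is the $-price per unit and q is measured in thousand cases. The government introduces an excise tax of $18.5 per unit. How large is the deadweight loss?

$2037.20 thousand

Competitive equilibrium: 122.6 − 0.068q = 16.25 + 0.016q → q* = 1266.0714, p* = 36.5071.
With the tax, the buyer price exceeds the seller price by 18.5: (122.6 − 0.068q) − (16.25 + 0.016q) = 18.5 → q' = 1045.8333.
Δq = 1266.0714 − 1045.8333 = 220.2381; the wedge equals the tax, 18.5.
The triangle = ½ × 220.2381 × 18.5 = $2037.20 thousand.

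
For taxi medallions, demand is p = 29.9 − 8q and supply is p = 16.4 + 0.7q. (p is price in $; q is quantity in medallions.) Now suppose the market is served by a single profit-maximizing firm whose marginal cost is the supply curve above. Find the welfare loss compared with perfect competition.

$2.40

Competitive equilibrium: 29.9 − 8q = 16.4 + 0.7q → q* = 1.5517, p* = 17.4862.
Marginal revenue: MR = 29.9 − 16q. Set MR = MC: 29.9 − 16q = 16.4 + 0.7q → q_m = 0.8084.
Price p_m = 29.9 − 8·0.8084 = 23.4328; MC(q_m) = 16.4 + 0.7·0.8084 = 16.9659.
Competitive q* = 1.5517, so Δq = 0.7433; wedge = 23.4328 − 16.9659 = 6.4669.
Deadweight loss = ½ × 0.7433 × 6.4669 = $2.40.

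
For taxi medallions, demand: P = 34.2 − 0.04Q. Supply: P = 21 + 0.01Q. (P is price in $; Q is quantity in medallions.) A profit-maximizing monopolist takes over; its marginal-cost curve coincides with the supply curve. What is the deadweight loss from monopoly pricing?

Competitive equilibrium: 34.2 − 0.04Q = 21 + 0.01Q → Q* = 264, P* = 23.64.
Marginal revenue: MR = 34.2 − 0.08Q. Set MR = MC: 34.2 − 0.08Q = 21 + 0.01Q → Q_m = 146.66667.
Price P_m = 34.2 − 0.04·146.66667 = 28.33333; MC(Q_m) = 21 + 0.01·146.66667 = 22.46667.
Competitive Q* = 264, so ΔQ = 117.33333; wedge = 28.33333 − 22.46667 = 5.86666.
The triangle = ½ × 117.33333 × 5.86666 = $344.18.

$344.18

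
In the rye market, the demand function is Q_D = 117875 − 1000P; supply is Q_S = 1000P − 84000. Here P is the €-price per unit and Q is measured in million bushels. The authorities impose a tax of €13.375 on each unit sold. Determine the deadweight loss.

€44722.66 million

In inverse form: demand P = 117.875 − 0.001Q, supply P = 84 + 0.001Q.
Competitive equilibrium: 117.875 − 0.001Q = 84 + 0.001Q → Q* = 16937.5, P* = 100.9375.
With the tax, the buyer price exceeds the seller price by 13.375: (117.875 − 0.001Q) − (84 + 0.001Q) = 13.375 → Q' = 10250.
ΔQ = 16937.5 − 10250 = 6687.5; the wedge equals the tax, 13.375.
The triangle = ½ × 6687.5 × 13.375 = €44722.66 million.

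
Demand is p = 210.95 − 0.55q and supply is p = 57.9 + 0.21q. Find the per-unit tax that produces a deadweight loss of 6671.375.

100.7

Competitive equilibrium: 210.95 − 0.55q = 57.9 + 0.21q → q* = 201.3816, p* = 100.1901.
A tax t gives Δq = t/0.76 and wedge t, so DWL = t²/1.52.
t²/1.52 = 6671.375 → t² = 10140.49 → t = 100.7.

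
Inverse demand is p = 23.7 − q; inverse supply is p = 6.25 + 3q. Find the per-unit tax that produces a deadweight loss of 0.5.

Competitive equilibrium: 23.7 − q = 6.25 + 3q → q* = 4.3625, p* = 19.3375.
A tax t gives Δq = t/4 and wedge t, so DWL = t²/8.
t²/8 = 0.5 → t² = 4 → t = 2.

2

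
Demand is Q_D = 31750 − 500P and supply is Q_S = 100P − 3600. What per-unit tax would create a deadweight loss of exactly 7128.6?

13.08

In inverse form: demand P = 63.5 − 0.002Q, supply P = 36 + 0.01Q.
Competitive equilibrium: 63.5 − 0.002Q = 36 + 0.01Q → Q* = 2291.6667, P* = 58.9167.
A tax t gives ΔQ = t/0.012 and wedge t, so DWL = t²/0.024.
t²/0.024 = 7128.6 → t² = 171.0864 → t = 13.08.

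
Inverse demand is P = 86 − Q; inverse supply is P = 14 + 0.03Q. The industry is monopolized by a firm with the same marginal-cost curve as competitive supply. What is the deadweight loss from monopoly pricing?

Competitive equilibrium: 86 − Q = 14 + 0.03Q → Q* = 69.9029, P* = 16.0971.
Marginal revenue: MR = 86 − 2Q. Set MR = MC: 86 − 2Q = 14 + 0.03Q → Q_m = 35.468.
Price P_m = 86 − 1·35.468 = 50.532; MC(Q_m) = 14 + 0.03·35.468 = 15.064.
Competitive Q* = 69.9029, so ΔQ = 34.4349; wedge = 50.532 − 15.064 = 35.468.
Deadweight loss = ½ × 34.4349 × 35.468 = 610.67.

610.67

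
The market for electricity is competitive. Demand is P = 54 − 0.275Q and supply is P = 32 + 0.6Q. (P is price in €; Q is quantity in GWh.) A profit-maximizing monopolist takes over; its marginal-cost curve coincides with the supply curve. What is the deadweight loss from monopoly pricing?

Competitive equilibrium: 54 − 0.275Q = 32 + 0.6Q → Q* = 25.1429, P* = 47.0857.
Marginal revenue: MR = 54 − 0.55Q. Set MR = MC: 54 − 0.55Q = 32 + 0.6Q → Q_m = 19.1304.
Price P_m = 54 − 0.275·19.1304 = 48.7391; MC(Q_m) = 32 + 0.6·19.1304 = 43.4782.
Competitive Q* = 25.1429, so ΔQ = 6.0125; wedge = 48.7391 − 43.4782 = 5.2609.
Deadweight loss = ½ × 6.0125 × 5.2609 = €15.82.

€15.82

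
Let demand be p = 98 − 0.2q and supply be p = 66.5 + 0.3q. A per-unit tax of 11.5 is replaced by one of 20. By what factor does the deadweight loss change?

Competitive equilibrium: 98 − 0.2q = 66.5 + 0.3q → q* = 63, p* = 85.4.
For a per-unit tax t: Δq = t/0.5, so DWL = ½·t·(t/0.5) = t²/1.
At t = 11.5: DWL = 132.25. At t = 20: DWL = 400.
Ratio = (20/11.5)² = 3.025.

3.025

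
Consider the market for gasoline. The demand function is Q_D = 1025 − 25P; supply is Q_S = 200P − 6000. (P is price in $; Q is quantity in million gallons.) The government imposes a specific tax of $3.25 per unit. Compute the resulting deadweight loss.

$117.36 million

In inverse form: demand P = 41 − 0.04Q, supply P = 30 + 0.005Q.
Competitive equilibrium: 41 − 0.04Q = 30 + 0.005Q → Q* = 244.4444, P* = 31.2222.
With the tax, the buyer price exceeds the seller price by 3.25: (41 − 0.04Q) − (30 + 0.005Q) = 3.25 → Q' = 172.2222.
ΔQ = 244.4444 − 172.2222 = 72.2222; the wedge equals the tax, 3.25.
DWL = ½ × 72.2222 × 3.25 = $117.36 million.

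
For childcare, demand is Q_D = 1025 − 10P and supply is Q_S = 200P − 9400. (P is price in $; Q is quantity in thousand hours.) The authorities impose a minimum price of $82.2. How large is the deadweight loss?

In inverse form: demand P = 102.5 − 0.1Q, supply P = 47 + 0.005Q.
Competitive equilibrium: 102.5 − 0.1Q = 47 + 0.005Q → Q* = 528.5714, P* = 49.6429.
At the floor P = 82.2, quantity demanded = (102.5 − 82.2)/0.1 = 203.
Sellers' marginal cost at Q' = 203: 47 + 0.005·203 = 48.015.
ΔQ = 528.5714 − 203 = 325.5714; wedge = 82.2 − 48.015 = 34.185.
The triangle = ½ × 325.5714 × 34.185 = $5564.83 thousand.

$5564.83 thousand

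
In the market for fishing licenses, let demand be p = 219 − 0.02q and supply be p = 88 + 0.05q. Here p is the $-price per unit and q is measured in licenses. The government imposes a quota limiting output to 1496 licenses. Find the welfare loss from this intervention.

Competitive equilibrium: 219 − 0.02q = 88 + 0.05q → q* = 1871.4286, p* = 181.5714.
At q = 1496: demand price = 219 − 0.02·1496 = 189.08; supply price = 88 + 0.05·1496 = 162.8.
Δq = 1871.4286 − 1496 = 375.4286; wedge = 189.08 − 162.8 = 26.28.
Welfare loss = ½ × 375.4286 × 26.28 = $4933.13.

$4933.13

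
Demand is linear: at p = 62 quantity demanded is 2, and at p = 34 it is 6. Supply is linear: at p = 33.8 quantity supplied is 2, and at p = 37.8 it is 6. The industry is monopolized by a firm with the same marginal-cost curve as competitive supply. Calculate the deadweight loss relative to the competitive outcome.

Demand slope = (34 − 62)/(6 − 2) = −7, so p = 76 − 7q.
Supply slope = (37.8 − 33.8)/(6 − 2) = 1, so p = 31.8 + q.
Competitive equilibrium: 76 − 7q = 31.8 + q → q* = 5.525, p* = 37.325.
Marginal revenue: MR = 76 − 14q. Set MR = MC: 76 − 14q = 31.8 + q → q_m = 2.9467.
Price p_m = 76 − 7·2.9467 = 55.3731; MC(q_m) = 31.8 + 1·2.9467 = 34.7467.
Competitive q* = 5.525, so Δq = 2.5783; wedge = 55.3731 − 34.7467 = 20.6264.
The triangle = ½ × 2.5783 × 20.6264 = 26.59.

26.59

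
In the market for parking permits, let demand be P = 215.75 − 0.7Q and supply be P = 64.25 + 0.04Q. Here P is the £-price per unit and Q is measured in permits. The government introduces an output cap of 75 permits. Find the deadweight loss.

£6227.03

Competitive equilibrium: 215.75 − 0.7Q = 64.25 + 0.04Q → Q* = 204.7297, P* = 72.4392.
At Q = 75: demand price = 215.75 − 0.7·75 = 163.25; supply price = 64.25 + 0.04·75 = 67.25.
ΔQ = 204.7297 − 75 = 129.7297; wedge = 163.25 − 67.25 = 96.
Deadweight loss = ½ × 129.7297 × 96 = £6227.03.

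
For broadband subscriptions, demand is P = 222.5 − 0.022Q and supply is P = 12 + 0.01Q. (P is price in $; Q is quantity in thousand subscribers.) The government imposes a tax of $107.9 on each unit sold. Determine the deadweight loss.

$181912.66 thousand

Competitive equilibrium: 222.5 − 0.022Q = 12 + 0.01Q → Q* = 6578.125, P* = 77.7813.
With the tax, the buyer price exceeds the seller price by 107.9: (222.5 − 0.022Q) − (12 + 0.01Q) = 107.9 → Q' = 3206.25.
ΔQ = 6578.125 − 3206.25 = 3371.875; the wedge equals the tax, 107.9.
DWL = ½ × 3371.875 × 107.9 = $181912.66 thousand.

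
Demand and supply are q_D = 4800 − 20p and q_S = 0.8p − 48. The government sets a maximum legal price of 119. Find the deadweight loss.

In inverse form: demand p = 240 − 0.05q, supply p = 60 + 1.25q.
Competitive equilibrium: 240 − 0.05q = 60 + 1.25q → q* = 138.4615, p* = 233.0769.
At the ceiling p = 119, quantity supplied = (119 − 60)/1.25 = 47.2.
Willingness to pay at q' = 47.2: 240 − 0.05·47.2 = 237.64.
Δq = 138.4615 − 47.2 = 91.2615; wedge = 237.64 − 119 = 118.64.
Deadweight loss = ½ × 91.2615 × 118.64 = 5413.63.

5413.63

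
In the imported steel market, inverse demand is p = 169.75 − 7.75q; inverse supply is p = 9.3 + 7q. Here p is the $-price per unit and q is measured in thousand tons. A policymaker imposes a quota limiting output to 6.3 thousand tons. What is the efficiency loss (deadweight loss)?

$154.56 thousand

Competitive equilibrium: 169.75 − 7.75q = 9.3 + 7q → q* = 10.878, p* = 85.4458.
At q = 6.3: demand price = 169.75 − 7.75·6.3 = 120.925; supply price = 9.3 + 7·6.3 = 53.4.
Δq = 10.878 − 6.3 = 4.578; wedge = 120.925 − 53.4 = 67.525.
The triangle = ½ × 4.578 × 67.525 = $154.56 thousand.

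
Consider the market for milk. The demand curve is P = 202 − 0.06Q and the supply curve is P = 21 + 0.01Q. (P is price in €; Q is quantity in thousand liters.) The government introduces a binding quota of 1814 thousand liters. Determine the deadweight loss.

Competitive equilibrium: 202 − 0.06Q = 21 + 0.01Q → Q* = 2585.7143, P* = 46.8571.
At Q = 1814: demand price = 202 − 0.06·1814 = 93.16; supply price = 21 + 0.01·1814 = 39.14.
ΔQ = 2585.7143 − 1814 = 771.7143; wedge = 93.16 − 39.14 = 54.02.
Deadweight loss = ½ × 771.7143 × 54.02 = €20844 thousand.

€20844 thousand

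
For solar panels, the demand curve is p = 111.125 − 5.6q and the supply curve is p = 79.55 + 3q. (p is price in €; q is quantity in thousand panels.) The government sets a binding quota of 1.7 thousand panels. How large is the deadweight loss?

€16.71 thousand

Competitive equilibrium: 111.125 − 5.6q = 79.55 + 3q → q* = 3.6715, p* = 90.5645.
At q = 1.7: demand price = 111.125 − 5.6·1.7 = 101.605; supply price = 79.55 + 3·1.7 = 84.65.
Δq = 3.6715 − 1.7 = 1.9715; wedge = 101.605 − 84.65 = 16.955.
Deadweight loss = ½ × 1.9715 × 16.955 = €16.71 thousand.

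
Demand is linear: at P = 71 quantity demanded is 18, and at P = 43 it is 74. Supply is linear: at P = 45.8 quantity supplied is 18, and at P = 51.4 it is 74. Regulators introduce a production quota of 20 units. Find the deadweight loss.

Demand slope = (43 − 71)/(74 − 18) = −0.5, so P = 80 − 0.5Q.
Supply slope = (51.4 − 45.8)/(74 − 18) = 0.1, so P = 44 + 0.1Q.
Competitive equilibrium: 80 − 0.5Q = 44 + 0.1Q → Q* = 60, P* = 50.
At Q = 20: demand price = 80 − 0.5·20 = 70; supply price = 44 + 0.1·20 = 46.
ΔQ = 60 − 20 = 40; wedge = 70 − 46 = 24.
The triangle = ½ × 40 × 24 = 480.

480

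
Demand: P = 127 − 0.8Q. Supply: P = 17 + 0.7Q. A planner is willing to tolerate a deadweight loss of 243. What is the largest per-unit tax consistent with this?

Competitive equilibrium: 127 − 0.8Q = 17 + 0.7Q → Q* = 73.3333, P* = 68.3333.
A tax t gives ΔQ = t/1.5 and wedge t, so DWL = t²/3.
t²/3 = 243 → t² = 729 → t = 27.

27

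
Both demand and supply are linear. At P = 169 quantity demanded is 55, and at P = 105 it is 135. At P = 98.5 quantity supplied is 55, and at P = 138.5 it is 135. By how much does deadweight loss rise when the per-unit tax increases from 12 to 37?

Demand slope = (105 − 169)/(135 − 55) = −0.8, so P = 213 − 0.8Q.
Supply slope = (138.5 − 98.5)/(135 − 55) = 0.5, so P = 71 + 0.5Q.
Competitive equilibrium: 213 − 0.8Q = 71 + 0.5Q → Q* = 109.2308, P* = 125.6154.
For a per-unit tax t: ΔQ = t/1.3, so DWL = ½·t·(t/1.3) = t²/2.6.
At t = 12: DWL = 55.385. At t = 37: DWL = 526.538.
Increase = 526.538 − 55.385 = 471.15.

471.15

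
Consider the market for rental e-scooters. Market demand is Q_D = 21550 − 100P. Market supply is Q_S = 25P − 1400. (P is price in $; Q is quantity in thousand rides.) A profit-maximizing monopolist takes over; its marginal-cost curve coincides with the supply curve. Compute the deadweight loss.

$7066.74 thousand

In inverse form: demand P = 215.5 − 0.01Q, supply P = 56 + 0.04Q.
Competitive equilibrium: 215.5 − 0.01Q = 56 + 0.04Q → Q* = 3190, P* = 183.6.
Marginal revenue: MR = 215.5 − 0.02Q. Set MR = MC: 215.5 − 0.02Q = 56 + 0.04Q → Q_m = 2658.33333.
Price P_m = 215.5 − 0.01·2658.33333 = 188.91667; MC(Q_m) = 56 + 0.04·2658.33333 = 162.33333.
Competitive Q* = 3190, so ΔQ = 531.66667; wedge = 188.91667 − 162.33333 = 26.58334.
Deadweight loss = ½ × 531.66667 × 26.58334 = $7066.74 thousand.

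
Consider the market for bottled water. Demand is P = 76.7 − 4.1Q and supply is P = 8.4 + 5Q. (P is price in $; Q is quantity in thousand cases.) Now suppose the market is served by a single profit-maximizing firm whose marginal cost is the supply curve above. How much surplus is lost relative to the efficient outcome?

Competitive equilibrium: 76.7 − 4.1Q = 8.4 + 5Q → Q* = 7.5055, P* = 45.9275.
Marginal revenue: MR = 76.7 − 8.2Q. Set MR = MC: 76.7 − 8.2Q = 8.4 + 5Q → Q_m = 5.1742.
Price P_m = 76.7 − 4.1·5.1742 = 55.4858; MC(Q_m) = 8.4 + 5·5.1742 = 34.271.
Competitive Q* = 7.5055, so ΔQ = 2.3313; wedge = 55.4858 − 34.271 = 21.2148.
DWL = ½ × 2.3313 × 21.2148 = $24.73 thousand.

$24.73 thousand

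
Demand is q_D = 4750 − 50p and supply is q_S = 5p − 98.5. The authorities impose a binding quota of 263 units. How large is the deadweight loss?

691.26

In inverse form: demand p = 95 − 0.02q, supply p = 19.7 + 0.2q.
Competitive equilibrium: 95 − 0.02q = 19.7 + 0.2q → q* = 342.2727, p* = 88.1545.
At q = 263: demand price = 95 − 0.02·263 = 89.74; supply price = 19.7 + 0.2·263 = 72.3.
Δq = 342.2727 − 263 = 79.2727; wedge = 89.74 − 72.3 = 17.44.
Deadweight loss = ½ × 79.2727 × 17.44 = 691.26.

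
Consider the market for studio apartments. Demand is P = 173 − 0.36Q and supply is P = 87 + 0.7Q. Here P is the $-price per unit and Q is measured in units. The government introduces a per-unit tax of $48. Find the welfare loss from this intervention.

Competitive equilibrium: 173 − 0.36Q = 87 + 0.7Q → Q* = 81.1321, P* = 143.7925.
With the tax, the buyer price exceeds the seller price by 48: (173 − 0.36Q) − (87 + 0.7Q) = 48 → Q' = 35.8491.
ΔQ = 81.1321 − 35.8491 = 45.283; the wedge equals the tax, 48.
Deadweight loss = ½ × 45.283 × 48 = $1086.79.

$1086.79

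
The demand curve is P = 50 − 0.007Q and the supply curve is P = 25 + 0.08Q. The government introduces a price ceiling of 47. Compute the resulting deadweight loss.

6.64

Competitive equilibrium: 50 − 0.007Q = 25 + 0.08Q → Q* = 287.3563, P* = 47.9885.
At the ceiling P = 47, quantity supplied = (47 − 25)/0.08 = 275.
Willingness to pay at Q' = 275: 50 − 0.007·275 = 48.075.
ΔQ = 287.3563 − 275 = 12.3563; wedge = 48.075 − 47 = 1.075.
The triangle = ½ × 12.3563 × 1.075 = 6.64.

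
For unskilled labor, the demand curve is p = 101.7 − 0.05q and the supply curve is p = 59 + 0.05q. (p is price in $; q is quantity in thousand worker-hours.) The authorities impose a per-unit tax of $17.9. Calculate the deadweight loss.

$1602.05 thousand

Competitive equilibrium: 101.7 − 0.05q = 59 + 0.05q → q* = 427, p* = 80.35.
With the tax, the buyer price exceeds the seller price by 17.9: (101.7 − 0.05q) − (59 + 0.05q) = 17.9 → q' = 248.
Δq = 427 − 248 = 179; the wedge equals the tax, 17.9.
Deadweight loss = ½ × 179 × 17.9 = $1602.05 thousand.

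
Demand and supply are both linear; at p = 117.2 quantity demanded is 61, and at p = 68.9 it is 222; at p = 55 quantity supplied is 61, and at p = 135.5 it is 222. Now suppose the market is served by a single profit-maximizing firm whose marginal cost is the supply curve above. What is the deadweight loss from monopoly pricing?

572.77

Demand slope = (68.9 − 117.2)/(222 − 61) = −0.3, so p = 135.5 − 0.3q.
Supply slope = (135.5 − 55)/(222 − 61) = 0.5, so p = 24.5 + 0.5q.
Competitive equilibrium: 135.5 − 0.3q = 24.5 + 0.5q → q* = 138.75, p* = 93.875.
Marginal revenue: MR = 135.5 − 0.6q. Set MR = MC: 135.5 − 0.6q = 24.5 + 0.5q → q_m = 100.9091.
Price p_m = 135.5 − 0.3·100.9091 = 105.2273; MC(q_m) = 24.5 + 0.5·100.9091 = 74.9546.
Competitive q* = 138.75, so Δq = 37.8409; wedge = 105.2273 − 74.9546 = 30.2727.
Deadweight loss = ½ × 37.8409 × 30.2727 = 572.77.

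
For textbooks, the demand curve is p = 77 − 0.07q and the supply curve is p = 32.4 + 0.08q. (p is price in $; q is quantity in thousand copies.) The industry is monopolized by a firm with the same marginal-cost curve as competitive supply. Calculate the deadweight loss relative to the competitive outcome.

Competitive equilibrium: 77 − 0.07q = 32.4 + 0.08q → q* = 297.3333, p* = 56.1867.
Marginal revenue: MR = 77 − 0.14q. Set MR = MC: 77 − 0.14q = 32.4 + 0.08q → q_m = 202.7273.
Price p_m = 77 − 0.07·202.7273 = 62.8091; MC(q_m) = 32.4 + 0.08·202.7273 = 48.6182.
Competitive q* = 297.3333, so Δq = 94.606; wedge = 62.8091 − 48.6182 = 14.1909.
Welfare loss = ½ × 94.606 × 14.1909 = $671.27 thousand.

$671.27 thousand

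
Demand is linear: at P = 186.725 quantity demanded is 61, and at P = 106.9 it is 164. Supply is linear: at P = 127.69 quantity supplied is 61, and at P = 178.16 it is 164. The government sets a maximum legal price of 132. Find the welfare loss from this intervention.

907.19

Demand slope = (106.9 − 186.725)/(164 − 61) = −0.775, so P = 234 − 0.775Q.
Supply slope = (178.16 − 127.69)/(164 − 61) = 0.49, so P = 97.8 + 0.49Q.
Competitive equilibrium: 234 − 0.775Q = 97.8 + 0.49Q → Q* = 107.668, P* = 150.5573.
At the ceiling P = 132, quantity supplied = (132 − 97.8)/0.49 = 69.7959.
Willingness to pay at Q' = 69.7959: 234 − 0.775·69.7959 = 179.9082.
ΔQ = 107.668 − 69.7959 = 37.8721; wedge = 179.9082 − 132 = 47.9082.
Welfare loss = ½ × 37.8721 × 47.9082 = 907.19.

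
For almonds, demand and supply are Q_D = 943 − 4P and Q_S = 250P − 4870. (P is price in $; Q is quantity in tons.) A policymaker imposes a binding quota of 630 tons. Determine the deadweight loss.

$6228.47

In inverse form: demand P = 235.75 − 0.25Q, supply P = 19.48 + 0.004Q.
Competitive equilibrium: 235.75 − 0.25Q = 19.48 + 0.004Q → Q* = 851.4567, P* = 22.8858.
At Q = 630: demand price = 235.75 − 0.25·630 = 78.25; supply price = 19.48 + 0.004·630 = 22.
ΔQ = 851.4567 − 630 = 221.4567; wedge = 78.25 − 22 = 56.25.
Deadweight loss = ½ × 221.4567 × 56.25 = $6228.47.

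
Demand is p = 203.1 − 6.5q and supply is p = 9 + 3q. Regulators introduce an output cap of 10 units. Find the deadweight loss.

516.88

Competitive equilibrium: 203.1 − 6.5q = 9 + 3q → q* = 20.43158, p* = 70.29474.
At q = 10: demand price = 203.1 − 6.5·10 = 138.1; supply price = 9 + 3·10 = 39.
Δq = 20.43158 − 10 = 10.43158; wedge = 138.1 − 39 = 99.1.
Deadweight loss = ½ × 10.43158 × 99.1 = 516.88.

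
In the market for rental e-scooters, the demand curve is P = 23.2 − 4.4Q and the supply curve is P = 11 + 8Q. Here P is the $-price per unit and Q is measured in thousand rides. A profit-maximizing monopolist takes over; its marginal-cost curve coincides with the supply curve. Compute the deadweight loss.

$0.41 thousand

Competitive equilibrium: 23.2 − 4.4Q = 11 + 8Q → Q* = 0.9839, P* = 18.871.
Marginal revenue: MR = 23.2 − 8.8Q. Set MR = MC: 23.2 − 8.8Q = 11 + 8Q → Q_m = 0.7262.
Price P_m = 23.2 − 4.4·0.7262 = 20.0047; MC(Q_m) = 11 + 8·0.7262 = 16.8096.
Competitive Q* = 0.9839, so ΔQ = 0.2577; wedge = 20.0047 − 16.8096 = 3.1951.
Welfare loss = ½ × 0.2577 × 3.1951 = $0.41 thousand.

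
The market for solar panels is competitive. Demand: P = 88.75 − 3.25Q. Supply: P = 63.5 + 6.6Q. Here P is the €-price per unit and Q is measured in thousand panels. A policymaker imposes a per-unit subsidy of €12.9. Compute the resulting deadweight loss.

Competitive equilibrium: 88.75 − 3.25Q = 63.5 + 6.6Q → Q* = 2.5635, P* = 80.4188.
The subsidy lowers effective supply by 12.9: P = 50.6 + 6.6Q.
New quantity: 88.75 − 3.25Q = 50.6 + 6.6Q → Q' = 3.8731.
Overproduction ΔQ = 3.8731 − 2.5635 = 1.3096; wedge = subsidy = 12.9.
Deadweight loss = ½ × 1.3096 × 12.9 = €8.45 thousand.

€8.45 thousand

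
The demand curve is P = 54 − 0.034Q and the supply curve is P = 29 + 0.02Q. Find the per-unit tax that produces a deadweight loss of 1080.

10.8

Competitive equilibrium: 54 − 0.034Q = 29 + 0.02Q → Q* = 462.963, P* = 38.2593.
A tax t gives ΔQ = t/0.054 and wedge t, so DWL = t²/0.108.
t²/0.108 = 1080 → t² = 116.64 → t = 10.8.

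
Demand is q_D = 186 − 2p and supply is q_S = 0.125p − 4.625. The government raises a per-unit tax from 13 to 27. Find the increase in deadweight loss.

In inverse form: demand p = 93 − 0.5q, supply p = 37 + 8q.
Competitive equilibrium: 93 − 0.5q = 37 + 8q → q* = 6.5882, p* = 89.7059.
For a per-unit tax t: Δq = t/8.5, so DWL = ½·t·(t/8.5) = t²/17.
At t = 13: DWL = 9.941. At t = 27: DWL = 42.882.
Increase = 42.882 − 9.941 = 32.94.

32.94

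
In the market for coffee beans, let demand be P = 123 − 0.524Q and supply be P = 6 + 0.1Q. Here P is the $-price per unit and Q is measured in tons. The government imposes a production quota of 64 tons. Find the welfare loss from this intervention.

$4758.702

Competitive equilibrium: 123 − 0.524Q = 6 + 0.1Q → Q* = 187.5, P* = 24.75.
At Q = 64: demand price = 123 − 0.524·64 = 89.464; supply price = 6 + 0.1·64 = 12.4.
ΔQ = 187.5 − 64 = 123.5; wedge = 89.464 − 12.4 = 77.064.
Welfare loss = ½ × 123.5 × 77.064 = $4758.702.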